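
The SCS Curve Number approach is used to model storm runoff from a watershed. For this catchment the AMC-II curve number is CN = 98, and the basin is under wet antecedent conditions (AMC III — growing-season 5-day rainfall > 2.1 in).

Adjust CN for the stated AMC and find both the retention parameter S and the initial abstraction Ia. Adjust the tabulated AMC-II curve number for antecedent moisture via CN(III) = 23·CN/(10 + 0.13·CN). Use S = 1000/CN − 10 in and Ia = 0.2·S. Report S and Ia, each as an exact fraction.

Wet (AMC III): CN(III) = 23·98/(10 + 0.13·98) = 2254/(1137/50) = 112700/1137 ≈ 99.120
Retention S: 1000/CN − 10 with CN=99.120 → S = 100/1127 ≈ 0.089 in
Ia = 0.2S: 0.2·0.089 = 0.018 in (exactly 20/1127)

S = 100/1127 in ≈ 0.089 in; Ia = 20/1127 in ≈ 0.018 in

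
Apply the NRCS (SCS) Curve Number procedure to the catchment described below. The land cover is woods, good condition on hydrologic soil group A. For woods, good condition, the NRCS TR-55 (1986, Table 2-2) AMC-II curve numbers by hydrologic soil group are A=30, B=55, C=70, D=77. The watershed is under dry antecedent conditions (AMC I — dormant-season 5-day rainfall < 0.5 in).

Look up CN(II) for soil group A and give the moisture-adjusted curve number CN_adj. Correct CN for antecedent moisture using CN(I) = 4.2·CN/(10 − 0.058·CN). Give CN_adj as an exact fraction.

CN_adj = 900/59 ≈ 15.254

NRCS table: woods, good condition, soil group A → CN(II) = 30
Adjust CN=30 to AMC I: 4.2·30/(10 − 0.058·30) → 126 ÷ (413/50) = 900/59 ≈ 15.254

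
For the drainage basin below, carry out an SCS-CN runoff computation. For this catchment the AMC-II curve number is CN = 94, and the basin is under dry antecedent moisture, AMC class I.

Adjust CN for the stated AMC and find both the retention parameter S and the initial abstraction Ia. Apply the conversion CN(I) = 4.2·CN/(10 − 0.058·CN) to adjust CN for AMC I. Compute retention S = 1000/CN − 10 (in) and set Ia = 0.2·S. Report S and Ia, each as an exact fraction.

Dry (AMC I): CN(I) = 4.2·94/(10 − 0.058·94) = (1974/5)/(1137/250) = 32900/379 ≈ 86.807
S = 1000/(32900/379) − 10 = 500/329 in ≈ 1.520 in
Ia = 0.2S: 0.2·1.520 = 0.304 in (exactly 100/329)

S = 500/329 in ≈ 1.520 in; Ia = 100/329 in ≈ 0.304 in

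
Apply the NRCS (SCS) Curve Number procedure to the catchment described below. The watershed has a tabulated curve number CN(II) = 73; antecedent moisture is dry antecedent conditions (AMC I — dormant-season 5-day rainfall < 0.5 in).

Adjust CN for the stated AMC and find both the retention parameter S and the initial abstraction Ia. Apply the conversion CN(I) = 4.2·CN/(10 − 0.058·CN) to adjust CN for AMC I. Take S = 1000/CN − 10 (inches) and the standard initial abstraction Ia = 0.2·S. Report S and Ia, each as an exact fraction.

Dry (AMC I): CN(I) = 4.2·73/(10 − 0.058·73) = (1533/5)/(2883/500) = 51100/961 ≈ 53.174
Max retention: S = 1000/(51100/961) − 10 = 4500/511 in (≈ 8.806 in)
Ia = 0.2S: 0.2·8.806 = 1.761 in (exactly 900/511)

S = 4500/511 in ≈ 8.806 in; Ia = 900/511 in ≈ 1.761 in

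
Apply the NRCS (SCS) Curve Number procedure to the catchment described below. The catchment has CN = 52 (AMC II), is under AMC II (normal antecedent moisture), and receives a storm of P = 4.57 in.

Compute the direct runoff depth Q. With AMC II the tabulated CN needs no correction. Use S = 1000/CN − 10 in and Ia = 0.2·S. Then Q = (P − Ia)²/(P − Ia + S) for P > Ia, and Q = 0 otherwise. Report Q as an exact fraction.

Q = 12538681/20203300 in ≈ 0.621 in

AMC II — tabulated CN = 52 applies directly.
S = 1000/52 − 10 = 120/13 in ≈ 9.231 in
Initial abstraction Ia = S/5 = (120/13)/5 = 24/13 ≈ 1.846 in
P − Ia = 4.570 − 1.846 = 3541/1300 ≈ 2.724 in (> 0, runoff occurs)
Q: (3541/1300)² ÷ (15541/1300) = 12538681/20203300 in (≈ 0.621 in)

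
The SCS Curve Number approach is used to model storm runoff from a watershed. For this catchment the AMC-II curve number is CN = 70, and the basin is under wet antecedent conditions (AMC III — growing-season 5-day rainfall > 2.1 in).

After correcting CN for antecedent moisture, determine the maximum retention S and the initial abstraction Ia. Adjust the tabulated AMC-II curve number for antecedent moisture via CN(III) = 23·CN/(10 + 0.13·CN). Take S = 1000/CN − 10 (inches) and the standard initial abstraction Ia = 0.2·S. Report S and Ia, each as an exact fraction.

Adjust CN=70 to AMC III: 23·70/(10 + 0.13·70) → 1610 ÷ (191/10) = 16100/191 ≈ 84.293
S = 1000/(16100/191) − 10 = 300/161 in ≈ 1.863 in
Ia = 0.2S: 0.2·1.863 = 0.373 in (exactly 60/161)

S = 300/161 in ≈ 1.863 in; Ia = 60/161 in ≈ 0.373 in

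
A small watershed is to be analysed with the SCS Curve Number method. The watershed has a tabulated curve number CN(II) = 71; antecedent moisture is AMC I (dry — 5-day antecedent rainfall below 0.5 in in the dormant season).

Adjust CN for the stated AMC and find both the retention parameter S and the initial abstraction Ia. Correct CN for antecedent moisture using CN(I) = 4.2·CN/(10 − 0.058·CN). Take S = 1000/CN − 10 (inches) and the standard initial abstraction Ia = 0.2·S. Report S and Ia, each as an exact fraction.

S = 14500/1491 in ≈ 9.725 in; Ia = 2900/1491 in ≈ 1.945 in

Adjust CN=71 to AMC I: 4.2·71/(10 − 0.058·71) → (1491/5) ÷ (2941/500) = 149100/2941 ≈ 50.697
S = 1000/(149100/2941) − 10 = 14500/1491 in ≈ 9.725 in
Ia = 0.2·(14500/1491) = 2900/1491 in ≈ 1.945 in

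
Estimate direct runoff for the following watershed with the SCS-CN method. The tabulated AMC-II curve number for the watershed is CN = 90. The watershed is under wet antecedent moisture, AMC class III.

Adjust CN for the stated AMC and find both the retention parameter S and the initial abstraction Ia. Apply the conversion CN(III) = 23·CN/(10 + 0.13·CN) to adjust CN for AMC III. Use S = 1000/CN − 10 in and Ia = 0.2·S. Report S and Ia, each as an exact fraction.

S = 100/207 in ≈ 0.483 in; Ia = 20/207 in ≈ 0.097 in

Wet (AMC III): CN(III) = 23·90/(10 + 0.13·90) = 2070/(217/10) = 20700/217 ≈ 95.392
S = 1000/(20700/217) − 10 = 100/207 in ≈ 0.483 in
Ia = 0.2·(100/207) = 20/207 in ≈ 0.097 in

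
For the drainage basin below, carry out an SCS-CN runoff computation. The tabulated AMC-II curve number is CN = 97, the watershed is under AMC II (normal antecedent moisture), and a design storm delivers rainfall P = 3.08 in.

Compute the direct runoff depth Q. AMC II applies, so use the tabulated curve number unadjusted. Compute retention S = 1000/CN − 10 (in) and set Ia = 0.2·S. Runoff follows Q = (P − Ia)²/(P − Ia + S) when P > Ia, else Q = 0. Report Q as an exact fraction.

CN(II) = 97; AMC II needs no correction.
Max retention: S = 1000/97 − 10 = 30/97 in (≈ 0.309 in)
Ia = 0.2·(30/97) = 6/97 in ≈ 0.062 in
P − Ia = 3.080 − 0.062 = 7319/2425 ≈ 3.018 in (> 0, runoff occurs)
Runoff Q = (P−Ia)²/(P−Ia+S) = (3.018)²/(3.018+0.309) = 53567761/19567325 ≈ 2.738 in

Q = 53567761/19567325 in ≈ 2.738 in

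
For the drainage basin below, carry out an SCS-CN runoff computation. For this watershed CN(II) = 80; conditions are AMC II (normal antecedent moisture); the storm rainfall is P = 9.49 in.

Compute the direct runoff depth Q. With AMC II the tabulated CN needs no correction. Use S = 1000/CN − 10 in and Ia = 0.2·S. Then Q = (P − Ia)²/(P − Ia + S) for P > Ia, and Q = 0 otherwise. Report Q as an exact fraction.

AMC II — tabulated CN = 80 applies directly.
Max retention: S = 1000/80 − 10 = 5/2 in (≈ 2.500 in)
Ia = 0.2·(5/2) = 1/2 in ≈ 0.500 in
P − Ia = 9.490 − 0.500 = 899/100 ≈ 8.990 in (> 0, runoff occurs)
Q: (899/100)² ÷ (1149/100) = 808201/114900 in (≈ 7.034 in)

Q = 808201/114900 in ≈ 7.034 in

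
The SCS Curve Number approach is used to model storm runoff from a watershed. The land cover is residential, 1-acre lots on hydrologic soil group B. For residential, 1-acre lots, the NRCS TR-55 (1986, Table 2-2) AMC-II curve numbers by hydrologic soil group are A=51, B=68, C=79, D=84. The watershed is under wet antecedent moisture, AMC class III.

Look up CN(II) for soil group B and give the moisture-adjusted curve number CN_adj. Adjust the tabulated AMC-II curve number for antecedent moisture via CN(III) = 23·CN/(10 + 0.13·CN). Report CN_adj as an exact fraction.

NRCS table: residential, 1-acre lots, soil group B → CN(II) = 68
Wet (AMC III): CN(III) = 23·68/(10 + 0.13·68) = 1564/(471/25) = 39100/471 ≈ 83.015

CN_adj = 39100/471 ≈ 83.015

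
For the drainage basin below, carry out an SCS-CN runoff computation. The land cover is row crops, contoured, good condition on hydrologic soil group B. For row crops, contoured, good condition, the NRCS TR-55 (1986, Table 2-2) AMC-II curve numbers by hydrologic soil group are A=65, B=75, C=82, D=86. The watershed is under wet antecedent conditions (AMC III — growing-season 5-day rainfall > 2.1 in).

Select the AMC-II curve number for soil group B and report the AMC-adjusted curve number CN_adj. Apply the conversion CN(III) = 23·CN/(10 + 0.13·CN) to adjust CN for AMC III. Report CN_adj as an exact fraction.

NRCS table: row crops, contoured, good condition, soil group B → CN(II) = 75
Adjust CN=75 to AMC III: 23·75/(10 + 0.13·75) → 1725 ÷ (79/4) = 6900/79 ≈ 87.342

CN_adj = 6900/79 ≈ 87.342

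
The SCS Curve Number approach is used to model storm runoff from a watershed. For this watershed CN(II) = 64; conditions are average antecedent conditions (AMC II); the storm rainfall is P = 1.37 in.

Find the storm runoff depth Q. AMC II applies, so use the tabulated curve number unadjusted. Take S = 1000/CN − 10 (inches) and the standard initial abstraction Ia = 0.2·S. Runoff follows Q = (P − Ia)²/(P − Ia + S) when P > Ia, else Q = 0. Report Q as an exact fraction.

AMC II — tabulated CN = 64 applies directly.
Retention S: 1000/CN − 10 with CN=64.000 → S = 45/8 ≈ 5.625 in
Ia = 0.2S: 0.2·5.625 = 1.125 in (exactly 9/8)
P − Ia = 1.370 − 1.125 = 49/200 ≈ 0.245 in (> 0, runoff occurs)
Q = (49/200)²/((49/200) + 45/8) = (2401/40000)/(587/100) = 2401/234800 in ≈ 0.010 in

Q = 2401/234800 in ≈ 0.010 in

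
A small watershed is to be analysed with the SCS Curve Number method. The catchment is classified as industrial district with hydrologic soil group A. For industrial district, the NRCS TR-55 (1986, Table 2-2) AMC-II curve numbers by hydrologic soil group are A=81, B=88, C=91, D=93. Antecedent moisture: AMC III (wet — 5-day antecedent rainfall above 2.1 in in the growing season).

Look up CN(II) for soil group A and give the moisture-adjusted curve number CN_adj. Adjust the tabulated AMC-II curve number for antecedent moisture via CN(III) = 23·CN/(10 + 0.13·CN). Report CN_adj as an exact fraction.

NRCS table: industrial district, soil group A → CN(II) = 81
Wet (AMC III): CN(III) = 23·81/(10 + 0.13·81) = 1863/(2053/100) = 186300/2053 ≈ 90.745

CN_adj = 186300/2053 ≈ 90.745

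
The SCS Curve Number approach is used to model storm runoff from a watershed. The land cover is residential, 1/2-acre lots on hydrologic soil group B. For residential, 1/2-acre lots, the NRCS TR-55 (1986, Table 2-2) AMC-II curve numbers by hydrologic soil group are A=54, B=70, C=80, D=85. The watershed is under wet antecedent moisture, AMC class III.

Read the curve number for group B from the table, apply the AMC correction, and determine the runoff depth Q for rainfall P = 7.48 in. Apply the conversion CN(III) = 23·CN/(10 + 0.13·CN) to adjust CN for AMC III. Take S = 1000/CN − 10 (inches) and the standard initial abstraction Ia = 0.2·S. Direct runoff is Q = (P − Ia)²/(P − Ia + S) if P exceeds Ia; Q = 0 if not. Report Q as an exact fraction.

NRCS table: residential, 1/2-acre lots, soil group B → CN(II) = 70
Adjust CN=70 to AMC III: 23·70/(10 + 0.13·70) → 1610 ÷ (191/10) = 16100/191 ≈ 84.293
S = 1000/(16100/191) − 10 = 300/161 in ≈ 1.863 in
Ia = 0.2S: 0.2·1.863 = 0.373 in (exactly 60/161)
Since P=7.480 > Ia=0.373: effective rainfall P−Ia = 28607/4025 in
Q = (28607/4025)²/((28607/4025) + 300/161) = (818360449/16200625)/(36107/4025) = 818360449/145330675 in ≈ 5.631 in

Q = 818360449/145330675 in ≈ 5.631 in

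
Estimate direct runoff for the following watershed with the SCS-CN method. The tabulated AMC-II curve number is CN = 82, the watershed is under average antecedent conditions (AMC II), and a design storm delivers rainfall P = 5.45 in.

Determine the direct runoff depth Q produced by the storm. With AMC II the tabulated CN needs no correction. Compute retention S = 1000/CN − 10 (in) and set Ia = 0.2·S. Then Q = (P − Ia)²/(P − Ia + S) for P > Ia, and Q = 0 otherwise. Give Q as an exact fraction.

Q = 16883881/4845380 in ≈ 3.485 in

AMC II — tabulated CN = 82 applies directly.
Max retention: S = 1000/82 − 10 = 90/41 in (≈ 2.195 in)
Ia = 0.2S: 0.2·2.195 = 0.439 in (exactly 18/41)
P − Ia = 5.450 − 0.439 = 4109/820 ≈ 5.011 in (> 0, runoff occurs)
Q = (4109/820)²/((4109/820) + 90/41) = (16883881/672400)/(5909/820) = 16883881/4845380 in ≈ 3.485 in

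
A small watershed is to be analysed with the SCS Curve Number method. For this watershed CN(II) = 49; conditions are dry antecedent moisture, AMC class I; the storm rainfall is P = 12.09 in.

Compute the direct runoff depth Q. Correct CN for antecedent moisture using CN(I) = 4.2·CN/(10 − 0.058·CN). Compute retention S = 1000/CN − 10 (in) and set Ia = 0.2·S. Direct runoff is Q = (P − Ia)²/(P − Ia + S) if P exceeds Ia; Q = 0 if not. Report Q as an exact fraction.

Q = 59871727969/37547764100 in ≈ 1.595 in

Dry (AMC I): CN(I) = 4.2·49/(10 − 0.058·49) = (1029/5)/(3579/500) = 34300/1193 ≈ 28.751
S = 1000/(34300/1193) − 10 = 8500/343 in ≈ 24.781 in
Ia = 0.2S: 0.2·24.781 = 4.956 in (exactly 1700/343)
P − Ia = 12.090 − 4.956 = 244687/34300 ≈ 7.134 in (> 0, runoff occurs)
Q = (244687/34300)²/((244687/34300) + 8500/343) = (59871727969/1176490000)/(1094687/34300) = 59871727969/37547764100 in ≈ 1.595 in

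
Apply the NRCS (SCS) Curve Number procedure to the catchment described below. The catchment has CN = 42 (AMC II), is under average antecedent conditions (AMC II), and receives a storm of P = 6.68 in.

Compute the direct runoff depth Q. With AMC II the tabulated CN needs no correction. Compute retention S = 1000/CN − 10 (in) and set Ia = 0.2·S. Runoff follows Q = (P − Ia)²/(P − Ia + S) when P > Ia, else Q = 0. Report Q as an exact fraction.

Average conditions: CN = 42 (no AMC adjustment).
S = 1000/42 − 10 = 290/21 in ≈ 13.810 in
Initial abstraction Ia = S/5 = (290/21)/5 = 58/21 ≈ 2.762 in
Excess rainfall: 6.680 − 2.762 = 3.918 in; P > Ia so Q > 0
Runoff Q = (P−Ia)²/(P−Ia+S) = (3.918)²/(3.918+13.810) = 4231249/4886175 ≈ 0.866 in

Q = 4231249/4886175 in ≈ 0.866 in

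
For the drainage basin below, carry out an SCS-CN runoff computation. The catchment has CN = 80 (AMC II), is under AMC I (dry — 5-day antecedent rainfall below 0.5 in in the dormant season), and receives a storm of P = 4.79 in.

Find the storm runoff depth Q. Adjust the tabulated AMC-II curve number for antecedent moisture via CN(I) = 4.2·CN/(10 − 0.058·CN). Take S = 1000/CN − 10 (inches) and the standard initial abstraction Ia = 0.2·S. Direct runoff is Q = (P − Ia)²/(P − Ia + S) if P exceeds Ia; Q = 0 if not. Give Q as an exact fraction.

Dry (AMC I): CN(I) = 4.2·80/(10 − 0.058·80) = 336/(134/25) = 4200/67 ≈ 62.687
S = 1000/(4200/67) − 10 = 125/21 in ≈ 5.952 in
Ia = 0.2S: 0.2·5.952 = 1.190 in (exactly 25/21)
Excess rainfall: 4.790 − 1.190 = 3.600 in; P > Ia so Q > 0
Q = (7559/2100)²/((7559/2100) + 125/21) = (57138481/4410000)/(20059/2100) = 57138481/42123900 in ≈ 1.356 in

Q = 57138481/42123900 in ≈ 1.356 in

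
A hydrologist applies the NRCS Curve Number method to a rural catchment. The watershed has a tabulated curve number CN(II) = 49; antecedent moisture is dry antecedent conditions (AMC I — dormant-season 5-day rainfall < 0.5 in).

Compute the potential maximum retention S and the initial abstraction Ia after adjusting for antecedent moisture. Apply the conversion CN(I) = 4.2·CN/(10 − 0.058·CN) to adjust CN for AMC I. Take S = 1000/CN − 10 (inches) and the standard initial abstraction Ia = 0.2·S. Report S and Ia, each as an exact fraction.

Adjust CN=49 to AMC I: 4.2·49/(10 − 0.058·49) → (1029/5) ÷ (3579/500) = 34300/1193 ≈ 28.751
S = 1000/(34300/1193) − 10 = 8500/343 in ≈ 24.781 in
Ia = 0.2S: 0.2·24.781 = 4.956 in (exactly 1700/343)

S = 8500/343 in ≈ 24.781 in; Ia = 1700/343 in ≈ 4.956 in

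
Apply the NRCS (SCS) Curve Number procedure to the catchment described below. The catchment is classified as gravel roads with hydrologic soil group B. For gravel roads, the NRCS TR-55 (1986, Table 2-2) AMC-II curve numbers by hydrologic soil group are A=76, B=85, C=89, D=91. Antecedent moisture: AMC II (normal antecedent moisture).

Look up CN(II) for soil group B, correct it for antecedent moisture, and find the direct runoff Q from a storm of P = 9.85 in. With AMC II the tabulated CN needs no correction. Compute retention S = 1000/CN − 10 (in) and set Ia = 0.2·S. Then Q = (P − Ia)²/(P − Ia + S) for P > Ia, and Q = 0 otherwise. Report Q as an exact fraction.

NRCS table: gravel roads, soil group B → CN(II) = 85
Average conditions: CN = 85 (no AMC adjustment).
Retention S: 1000/CN − 10 with CN=85.000 → S = 30/17 ≈ 1.765 in
Ia = 0.2S: 0.2·1.765 = 0.353 in (exactly 6/17)
Since P=9.850 > Ia=0.353: effective rainfall P−Ia = 3229/340 in
Q: (3229/340)² ÷ (3829/340) = 10426441/1301860 in (≈ 8.009 in)

Q = 10426441/1301860 in ≈ 8.009 in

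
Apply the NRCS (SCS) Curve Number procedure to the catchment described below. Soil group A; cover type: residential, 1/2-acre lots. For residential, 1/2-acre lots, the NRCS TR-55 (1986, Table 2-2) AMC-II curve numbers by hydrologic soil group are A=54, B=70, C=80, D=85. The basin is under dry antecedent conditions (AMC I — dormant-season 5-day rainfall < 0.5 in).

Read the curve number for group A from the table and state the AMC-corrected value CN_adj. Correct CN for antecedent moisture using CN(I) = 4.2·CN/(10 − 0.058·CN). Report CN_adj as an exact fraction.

CN_adj = 56700/1717 ≈ 33.023

NRCS table: residential, 1/2-acre lots, soil group A → CN(II) = 54
Adjust CN=54 to AMC I: 4.2·54/(10 − 0.058·54) → (1134/5) ÷ (1717/250) = 56700/1717 ≈ 33.023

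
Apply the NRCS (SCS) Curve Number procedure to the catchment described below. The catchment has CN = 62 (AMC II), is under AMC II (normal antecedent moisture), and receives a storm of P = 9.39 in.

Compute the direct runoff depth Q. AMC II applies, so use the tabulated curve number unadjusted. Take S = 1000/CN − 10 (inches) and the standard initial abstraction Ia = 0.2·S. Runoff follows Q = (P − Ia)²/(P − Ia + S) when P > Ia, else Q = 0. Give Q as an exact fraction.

Q = 640545481/137357900 in ≈ 4.663 in

CN(II) = 62; AMC II needs no correction.
Max retention: S = 1000/62 − 10 = 190/31 in (≈ 6.129 in)
Initial abstraction Ia = S/5 = (190/31)/5 = 38/31 ≈ 1.226 in
P − Ia = 9.390 − 1.226 = 25309/3100 ≈ 8.164 in (> 0, runoff occurs)
Q: (25309/3100)² ÷ (44309/3100) = 640545481/137357900 in (≈ 4.663 in)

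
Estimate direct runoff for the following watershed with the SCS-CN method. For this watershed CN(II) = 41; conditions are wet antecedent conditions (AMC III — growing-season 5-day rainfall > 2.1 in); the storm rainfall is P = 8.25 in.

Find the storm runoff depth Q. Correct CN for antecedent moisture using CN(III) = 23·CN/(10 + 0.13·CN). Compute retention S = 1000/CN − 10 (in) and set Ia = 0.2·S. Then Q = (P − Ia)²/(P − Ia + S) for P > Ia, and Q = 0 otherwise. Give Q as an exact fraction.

Adjust CN=41 to AMC III: 23·41/(10 + 0.13·41) → 943 ÷ (1533/100) = 94300/1533 ≈ 61.513
S = 1000/(94300/1533) − 10 = 5900/943 in ≈ 6.257 in
Ia = 0.2·(5900/943) = 1180/943 in ≈ 1.251 in
Since P=8.250 > Ia=1.251: effective rainfall P−Ia = 26399/3772 in
Q = (26399/3772)²/((26399/3772) + 5900/943) = (696907201/14227984)/(49999/3772) = 696907201/188596228 in ≈ 3.695 in

Q = 696907201/188596228 in ≈ 3.695 in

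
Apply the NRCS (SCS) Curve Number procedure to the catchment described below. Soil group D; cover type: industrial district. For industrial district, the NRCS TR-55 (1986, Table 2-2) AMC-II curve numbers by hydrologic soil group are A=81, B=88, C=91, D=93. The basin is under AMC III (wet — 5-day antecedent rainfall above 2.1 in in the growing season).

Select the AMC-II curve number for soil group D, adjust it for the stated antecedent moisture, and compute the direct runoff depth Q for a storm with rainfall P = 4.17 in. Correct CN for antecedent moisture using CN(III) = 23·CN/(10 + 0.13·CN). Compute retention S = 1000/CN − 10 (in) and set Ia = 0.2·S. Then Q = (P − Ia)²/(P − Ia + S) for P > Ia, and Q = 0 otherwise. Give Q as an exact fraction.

NRCS table: industrial district, soil group D → CN(II) = 93
Adjust CN=93 to AMC III: 23·93/(10 + 0.13·93) → 2139 ÷ (2209/100) = 213900/2209 ≈ 96.831
S = 1000/(213900/2209) − 10 = 700/2139 in ≈ 0.327 in
Ia = 0.2S: 0.2·0.327 = 0.065 in (exactly 140/2139)
Since P=4.170 > Ia=0.065: effective rainfall P−Ia = 877963/213900 in
Runoff Q = (P−Ia)²/(P−Ia+S) = (4.105)²/(4.105+0.327) = 770819029369/202769285700 ≈ 3.801 in

Q = 770819029369/202769285700 in ≈ 3.801 in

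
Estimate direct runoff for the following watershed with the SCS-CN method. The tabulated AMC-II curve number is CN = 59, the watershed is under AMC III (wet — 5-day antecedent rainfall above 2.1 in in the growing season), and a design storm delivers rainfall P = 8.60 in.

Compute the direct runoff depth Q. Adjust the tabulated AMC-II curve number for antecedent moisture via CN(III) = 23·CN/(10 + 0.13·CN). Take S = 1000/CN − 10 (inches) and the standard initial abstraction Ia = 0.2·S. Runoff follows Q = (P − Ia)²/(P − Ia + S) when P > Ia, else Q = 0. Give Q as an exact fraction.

Wet (AMC III): CN(III) = 23·59/(10 + 0.13·59) = 1357/(1767/100) = 135700/1767 ≈ 76.797
Retention S: 1000/CN − 10 with CN=76.797 → S = 4100/1357 ≈ 3.021 in
Initial abstraction Ia = S/5 = (4100/1357)/5 = 820/1357 ≈ 0.604 in
P − Ia = 8.600 − 0.604 = 54251/6785 ≈ 7.996 in (> 0, runoff occurs)
Q: (54251/6785)² ÷ (74751/6785) = 2943171001/507185535 in (≈ 5.803 in)

Q = 2943171001/507185535 in ≈ 5.803 in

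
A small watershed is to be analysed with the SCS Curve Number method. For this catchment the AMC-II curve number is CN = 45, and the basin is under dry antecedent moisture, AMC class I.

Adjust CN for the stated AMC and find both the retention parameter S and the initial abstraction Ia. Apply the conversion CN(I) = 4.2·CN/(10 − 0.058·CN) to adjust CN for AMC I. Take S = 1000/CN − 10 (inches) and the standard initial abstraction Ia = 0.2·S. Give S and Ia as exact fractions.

S = 5500/189 in ≈ 29.101 in; Ia = 1100/189 in ≈ 5.820 in

Dry (AMC I): CN(I) = 4.2·45/(10 − 0.058·45) = 189/(739/100) = 18900/739 ≈ 25.575
Retention S: 1000/CN − 10 with CN=25.575 → S = 5500/189 ≈ 29.101 in
Ia = 0.2·(5500/189) = 1100/189 in ≈ 5.820 in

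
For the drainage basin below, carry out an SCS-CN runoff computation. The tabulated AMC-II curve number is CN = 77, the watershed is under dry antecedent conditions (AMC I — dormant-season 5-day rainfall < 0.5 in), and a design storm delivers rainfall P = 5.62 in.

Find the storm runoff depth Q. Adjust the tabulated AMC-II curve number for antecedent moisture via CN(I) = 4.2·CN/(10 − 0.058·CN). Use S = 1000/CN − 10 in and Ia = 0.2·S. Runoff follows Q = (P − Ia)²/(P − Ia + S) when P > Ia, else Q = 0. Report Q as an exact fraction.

Q = 115176748129/73927380450 in ≈ 1.558 in

Adjust CN=77 to AMC I: 4.2·77/(10 − 0.058·77) → (1617/5) ÷ (2767/500) = 161700/2767 ≈ 58.439
Retention S: 1000/CN − 10 with CN=58.439 → S = 11500/1617 ≈ 7.112 in
Ia = 0.2S: 0.2·7.112 = 1.422 in (exactly 2300/1617)
Since P=5.620 > Ia=1.422: effective rainfall P−Ia = 339377/80850 in
Q: (339377/80850)² ÷ (914377/80850) = 115176748129/73927380450 in (≈ 1.558 in)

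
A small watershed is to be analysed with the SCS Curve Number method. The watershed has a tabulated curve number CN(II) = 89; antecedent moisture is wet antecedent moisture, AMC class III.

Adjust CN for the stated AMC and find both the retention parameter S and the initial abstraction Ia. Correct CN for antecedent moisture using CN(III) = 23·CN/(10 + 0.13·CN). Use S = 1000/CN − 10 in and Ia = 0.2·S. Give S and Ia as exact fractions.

CN(III) from CN(II)=89: (23·89)/(10 + 0.13·89) = 204700/2157 ≈ 94.900
Max retention: S = 1000/(204700/2157) − 10 = 1100/2047 in (≈ 0.537 in)
Initial abstraction Ia = S/5 = (1100/2047)/5 = 220/2047 ≈ 0.107 in

S = 1100/2047 in ≈ 0.537 in; Ia = 220/2047 in ≈ 0.107 in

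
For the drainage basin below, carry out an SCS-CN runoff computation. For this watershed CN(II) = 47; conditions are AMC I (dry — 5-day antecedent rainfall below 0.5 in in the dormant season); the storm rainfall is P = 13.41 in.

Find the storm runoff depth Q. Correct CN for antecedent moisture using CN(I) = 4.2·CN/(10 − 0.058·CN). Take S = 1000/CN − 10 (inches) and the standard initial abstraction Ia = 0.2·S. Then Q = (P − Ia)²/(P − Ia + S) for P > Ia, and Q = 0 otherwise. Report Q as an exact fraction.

Adjust CN=47 to AMC I: 4.2·47/(10 − 0.058·47) → (987/5) ÷ (3637/500) = 98700/3637 ≈ 27.138
Max retention: S = 1000/(98700/3637) − 10 = 26500/987 in (≈ 26.849 in)
Ia = 0.2S: 0.2·26.849 = 5.370 in (exactly 5300/987)
Since P=13.410 > Ia=5.370: effective rainfall P−Ia = 793567/98700 in
Q = (793567/98700)²/((793567/98700) + 26500/987) = (629748583489/9741690000)/(3443567/98700) = 629748583489/339880062900 in ≈ 1.853 in

Q = 629748583489/339880062900 in ≈ 1.853 in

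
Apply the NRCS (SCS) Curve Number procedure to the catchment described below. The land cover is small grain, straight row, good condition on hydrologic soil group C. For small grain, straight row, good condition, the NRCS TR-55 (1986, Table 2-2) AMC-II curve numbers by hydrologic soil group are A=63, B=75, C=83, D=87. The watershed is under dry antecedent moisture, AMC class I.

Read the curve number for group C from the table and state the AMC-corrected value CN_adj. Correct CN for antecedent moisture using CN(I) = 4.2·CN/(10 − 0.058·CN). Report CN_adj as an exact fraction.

CN_adj = 174300/2593 ≈ 67.219

NRCS table: small grain, straight row, good condition, soil group C → CN(II) = 83
Adjust CN=83 to AMC I: 4.2·83/(10 − 0.058·83) → (1743/5) ÷ (2593/500) = 174300/2593 ≈ 67.219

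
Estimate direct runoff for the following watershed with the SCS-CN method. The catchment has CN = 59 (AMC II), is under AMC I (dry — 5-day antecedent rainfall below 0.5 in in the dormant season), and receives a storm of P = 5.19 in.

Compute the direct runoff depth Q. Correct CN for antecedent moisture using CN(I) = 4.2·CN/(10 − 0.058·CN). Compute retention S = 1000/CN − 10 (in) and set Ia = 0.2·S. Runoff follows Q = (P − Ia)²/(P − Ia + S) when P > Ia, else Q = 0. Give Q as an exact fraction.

Adjust CN=59 to AMC I: 4.2·59/(10 − 0.058·59) → (1239/5) ÷ (3289/500) = 123900/3289 ≈ 37.671
Max retention: S = 1000/(123900/3289) − 10 = 20500/1239 in (≈ 16.546 in)
Ia = 0.2S: 0.2·16.546 = 3.309 in (exactly 4100/1239)
P − Ia = 5.190 − 3.309 = 233041/123900 ≈ 1.881 in (> 0, runoff occurs)
Q: (233041/123900)² ÷ (2283041/123900) = 54308107681/282868779900 in (≈ 0.192 in)

Q = 54308107681/282868779900 in ≈ 0.192 in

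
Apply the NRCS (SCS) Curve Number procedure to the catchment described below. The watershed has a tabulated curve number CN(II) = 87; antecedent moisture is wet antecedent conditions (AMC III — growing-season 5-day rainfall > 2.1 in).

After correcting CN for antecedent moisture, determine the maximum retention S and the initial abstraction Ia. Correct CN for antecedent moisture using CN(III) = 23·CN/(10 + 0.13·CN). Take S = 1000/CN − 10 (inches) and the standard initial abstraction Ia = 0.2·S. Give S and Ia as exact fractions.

S = 1300/2001 in ≈ 0.650 in; Ia = 260/2001 in ≈ 0.130 in

Wet (AMC III): CN(III) = 23·87/(10 + 0.13·87) = 2001/(2131/100) = 200100/2131 ≈ 93.900
Max retention: S = 1000/(200100/2131) − 10 = 1300/2001 in (≈ 0.650 in)
Ia = 0.2S: 0.2·0.650 = 0.130 in (exactly 260/2001)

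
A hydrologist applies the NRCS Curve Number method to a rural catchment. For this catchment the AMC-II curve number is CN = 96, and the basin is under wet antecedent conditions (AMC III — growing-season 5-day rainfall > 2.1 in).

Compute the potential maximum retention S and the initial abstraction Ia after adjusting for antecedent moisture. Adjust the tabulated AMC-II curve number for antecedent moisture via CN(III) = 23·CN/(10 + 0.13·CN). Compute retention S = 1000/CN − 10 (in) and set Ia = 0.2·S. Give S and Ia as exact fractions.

Wet (AMC III): CN(III) = 23·96/(10 + 0.13·96) = 2208/(562/25) = 27600/281 ≈ 98.221
Max retention: S = 1000/(27600/281) − 10 = 25/138 in (≈ 0.181 in)
Ia = 0.2S: 0.2·0.181 = 0.036 in (exactly 5/138)

S = 25/138 in ≈ 0.181 in; Ia = 5/138 in ≈ 0.036 in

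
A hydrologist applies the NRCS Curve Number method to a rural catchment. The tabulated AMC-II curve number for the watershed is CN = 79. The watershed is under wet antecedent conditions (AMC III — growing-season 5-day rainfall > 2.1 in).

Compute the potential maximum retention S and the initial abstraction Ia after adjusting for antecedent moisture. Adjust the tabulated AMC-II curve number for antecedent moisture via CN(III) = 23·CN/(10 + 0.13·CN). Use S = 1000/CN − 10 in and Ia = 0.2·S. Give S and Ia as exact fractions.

S = 2100/1817 in ≈ 1.156 in; Ia = 420/1817 in ≈ 0.231 in

Wet (AMC III): CN(III) = 23·79/(10 + 0.13·79) = 1817/(2027/100) = 181700/2027 ≈ 89.640
Max retention: S = 1000/(181700/2027) − 10 = 2100/1817 in (≈ 1.156 in)
Ia = 0.2·(2100/1817) = 420/1817 in ≈ 0.231 in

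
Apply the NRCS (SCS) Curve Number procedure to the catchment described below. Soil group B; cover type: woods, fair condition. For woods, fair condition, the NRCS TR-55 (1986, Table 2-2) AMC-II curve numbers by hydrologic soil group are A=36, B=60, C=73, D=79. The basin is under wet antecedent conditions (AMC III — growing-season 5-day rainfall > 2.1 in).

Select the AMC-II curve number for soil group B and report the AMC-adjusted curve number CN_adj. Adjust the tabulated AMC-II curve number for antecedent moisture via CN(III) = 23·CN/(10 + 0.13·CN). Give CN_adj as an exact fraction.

CN_adj = 6900/89 ≈ 77.528

NRCS table: woods, fair condition, soil group B → CN(II) = 60
Wet (AMC III): CN(III) = 23·60/(10 + 0.13·60) = 1380/(89/5) = 6900/89 ≈ 77.528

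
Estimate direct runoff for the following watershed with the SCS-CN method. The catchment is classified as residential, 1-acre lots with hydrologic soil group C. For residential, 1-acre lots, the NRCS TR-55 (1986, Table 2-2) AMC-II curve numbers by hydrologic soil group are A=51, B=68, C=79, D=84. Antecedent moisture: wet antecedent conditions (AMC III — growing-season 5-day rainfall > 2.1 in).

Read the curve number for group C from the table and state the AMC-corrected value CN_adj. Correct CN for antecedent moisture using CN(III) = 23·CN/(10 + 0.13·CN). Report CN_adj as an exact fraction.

CN_adj = 181700/2027 ≈ 89.640

NRCS table: residential, 1-acre lots, soil group C → CN(II) = 79
Adjust CN=79 to AMC III: 23·79/(10 + 0.13·79) → 1817 ÷ (2027/100) = 181700/2027 ≈ 89.640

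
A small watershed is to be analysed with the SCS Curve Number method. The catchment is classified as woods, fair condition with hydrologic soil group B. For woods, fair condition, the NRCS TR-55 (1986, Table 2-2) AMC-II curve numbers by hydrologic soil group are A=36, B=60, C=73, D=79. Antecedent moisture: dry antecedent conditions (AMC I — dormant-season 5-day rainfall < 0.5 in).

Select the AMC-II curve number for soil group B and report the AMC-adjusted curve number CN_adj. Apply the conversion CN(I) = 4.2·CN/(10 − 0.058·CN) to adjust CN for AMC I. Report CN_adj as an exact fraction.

CN_adj = 6300/163 ≈ 38.650

NRCS table: woods, fair condition, soil group B → CN(II) = 60
CN(I) from CN(II)=60: (4.2·60)/(10 − 0.058·60) = 6300/163 ≈ 38.650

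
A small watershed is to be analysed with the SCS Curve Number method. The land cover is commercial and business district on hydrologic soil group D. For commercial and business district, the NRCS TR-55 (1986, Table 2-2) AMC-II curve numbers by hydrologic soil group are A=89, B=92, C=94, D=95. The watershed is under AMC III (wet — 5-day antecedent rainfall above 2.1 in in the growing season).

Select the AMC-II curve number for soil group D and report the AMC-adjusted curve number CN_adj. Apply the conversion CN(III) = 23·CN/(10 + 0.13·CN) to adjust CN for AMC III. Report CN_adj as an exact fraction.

NRCS table: commercial and business district, soil group D → CN(II) = 95
Wet (AMC III): CN(III) = 23·95/(10 + 0.13·95) = 2185/(447/20) = 43700/447 ≈ 97.763

CN_adj = 43700/447 ≈ 97.763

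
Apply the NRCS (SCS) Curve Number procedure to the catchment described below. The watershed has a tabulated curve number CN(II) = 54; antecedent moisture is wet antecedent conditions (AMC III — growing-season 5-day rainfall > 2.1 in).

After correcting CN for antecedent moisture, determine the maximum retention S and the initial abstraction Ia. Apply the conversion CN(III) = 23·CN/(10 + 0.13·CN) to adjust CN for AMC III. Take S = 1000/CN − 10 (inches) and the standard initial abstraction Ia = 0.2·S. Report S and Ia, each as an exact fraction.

S = 100/27 in ≈ 3.704 in; Ia = 20/27 in ≈ 0.741 in

Adjust CN=54 to AMC III: 23·54/(10 + 0.13·54) → 1242 ÷ (851/50) = 2700/37 ≈ 72.973
Retention S: 1000/CN − 10 with CN=72.973 → S = 100/27 ≈ 3.704 in
Ia = 0.2S: 0.2·3.704 = 0.741 in (exactly 20/27)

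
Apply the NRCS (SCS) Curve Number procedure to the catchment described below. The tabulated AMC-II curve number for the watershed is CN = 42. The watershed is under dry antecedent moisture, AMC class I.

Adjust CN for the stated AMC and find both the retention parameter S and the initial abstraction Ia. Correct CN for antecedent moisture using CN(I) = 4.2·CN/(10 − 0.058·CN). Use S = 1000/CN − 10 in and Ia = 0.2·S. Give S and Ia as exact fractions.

S = 14500/441 in ≈ 32.880 in; Ia = 2900/441 in ≈ 6.576 in

Adjust CN=42 to AMC I: 4.2·42/(10 − 0.058·42) → (882/5) ÷ (1891/250) = 44100/1891 ≈ 23.321
Max retention: S = 1000/(44100/1891) − 10 = 14500/441 in (≈ 32.880 in)
Initial abstraction Ia = S/5 = (14500/441)/5 = 2900/441 ≈ 6.576 in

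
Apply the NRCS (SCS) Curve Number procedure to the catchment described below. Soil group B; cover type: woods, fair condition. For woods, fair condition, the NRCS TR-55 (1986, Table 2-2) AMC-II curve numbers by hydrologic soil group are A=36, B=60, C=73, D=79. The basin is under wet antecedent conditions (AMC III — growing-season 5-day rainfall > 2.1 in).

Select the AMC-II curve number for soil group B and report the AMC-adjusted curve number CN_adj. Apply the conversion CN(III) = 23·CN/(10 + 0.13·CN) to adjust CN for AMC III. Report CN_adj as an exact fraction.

CN_adj = 6900/89 ≈ 77.528

NRCS table: woods, fair condition, soil group B → CN(II) = 60
CN(III) from CN(II)=60: (23·60)/(10 + 0.13·60) = 6900/89 ≈ 77.528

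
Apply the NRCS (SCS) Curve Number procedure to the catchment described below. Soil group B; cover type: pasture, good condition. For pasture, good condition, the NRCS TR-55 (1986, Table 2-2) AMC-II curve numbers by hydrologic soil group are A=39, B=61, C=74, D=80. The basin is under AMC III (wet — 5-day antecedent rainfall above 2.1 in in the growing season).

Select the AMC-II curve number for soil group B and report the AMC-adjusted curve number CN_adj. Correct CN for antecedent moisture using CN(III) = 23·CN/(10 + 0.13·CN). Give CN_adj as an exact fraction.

NRCS table: pasture, good condition, soil group B → CN(II) = 61
Adjust CN=61 to AMC III: 23·61/(10 + 0.13·61) → 1403 ÷ (1793/100) = 140300/1793 ≈ 78.249

CN_adj = 140300/1793 ≈ 78.249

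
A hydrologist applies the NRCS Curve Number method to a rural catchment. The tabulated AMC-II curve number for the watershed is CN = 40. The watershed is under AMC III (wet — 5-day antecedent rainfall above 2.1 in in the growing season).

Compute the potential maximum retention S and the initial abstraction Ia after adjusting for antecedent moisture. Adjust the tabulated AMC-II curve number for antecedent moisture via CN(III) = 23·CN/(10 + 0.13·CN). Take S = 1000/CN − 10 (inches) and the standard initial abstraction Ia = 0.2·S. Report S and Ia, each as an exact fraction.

Adjust CN=40 to AMC III: 23·40/(10 + 0.13·40) → 920 ÷ (76/5) = 1150/19 ≈ 60.526
Max retention: S = 1000/(1150/19) − 10 = 150/23 in (≈ 6.522 in)
Ia = 0.2·(150/23) = 30/23 in ≈ 1.304 in

S = 150/23 in ≈ 6.522 in; Ia = 30/23 in ≈ 1.304 in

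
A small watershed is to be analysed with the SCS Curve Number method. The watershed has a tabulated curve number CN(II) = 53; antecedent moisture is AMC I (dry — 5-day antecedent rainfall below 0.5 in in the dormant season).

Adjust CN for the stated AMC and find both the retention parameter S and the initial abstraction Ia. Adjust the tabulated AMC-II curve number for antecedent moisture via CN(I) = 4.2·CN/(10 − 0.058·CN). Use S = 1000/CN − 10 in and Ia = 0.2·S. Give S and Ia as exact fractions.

Adjust CN=53 to AMC I: 4.2·53/(10 − 0.058·53) → (1113/5) ÷ (3463/500) = 111300/3463 ≈ 32.140
S = 1000/(111300/3463) − 10 = 23500/1113 in ≈ 21.114 in
Initial abstraction Ia = S/5 = (23500/1113)/5 = 4700/1113 ≈ 4.223 in

S = 23500/1113 in ≈ 21.114 in; Ia = 4700/1113 in ≈ 4.223 in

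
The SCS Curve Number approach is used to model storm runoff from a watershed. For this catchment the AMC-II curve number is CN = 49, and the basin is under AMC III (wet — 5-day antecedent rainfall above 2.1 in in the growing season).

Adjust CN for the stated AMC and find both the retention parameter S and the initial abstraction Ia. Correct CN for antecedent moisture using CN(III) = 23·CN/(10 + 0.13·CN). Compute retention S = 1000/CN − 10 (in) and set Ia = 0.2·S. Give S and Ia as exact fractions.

CN(III) from CN(II)=49: (23·49)/(10 + 0.13·49) = 112700/1637 ≈ 68.845
Retention S: 1000/CN − 10 with CN=68.845 → S = 5100/1127 ≈ 4.525 in
Ia = 0.2S: 0.2·4.525 = 0.905 in (exactly 1020/1127)

S = 5100/1127 in ≈ 4.525 in; Ia = 1020/1127 in ≈ 0.905 in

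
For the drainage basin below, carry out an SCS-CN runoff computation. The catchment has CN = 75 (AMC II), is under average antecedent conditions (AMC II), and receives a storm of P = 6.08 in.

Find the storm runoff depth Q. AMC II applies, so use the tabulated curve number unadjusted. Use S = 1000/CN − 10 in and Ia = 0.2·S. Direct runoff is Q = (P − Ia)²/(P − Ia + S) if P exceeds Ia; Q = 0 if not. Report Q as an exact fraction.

Q = 41209/12300 in ≈ 3.350 in

Average conditions: CN = 75 (no AMC adjustment).
Max retention: S = 1000/75 − 10 = 10/3 in (≈ 3.333 in)
Ia = 0.2·(10/3) = 2/3 in ≈ 0.667 in
Excess rainfall: 6.080 − 0.667 = 5.413 in; P > Ia so Q > 0
Q = (406/75)²/((406/75) + 10/3) = (164836/5625)/(656/75) = 41209/12300 in ≈ 3.350 in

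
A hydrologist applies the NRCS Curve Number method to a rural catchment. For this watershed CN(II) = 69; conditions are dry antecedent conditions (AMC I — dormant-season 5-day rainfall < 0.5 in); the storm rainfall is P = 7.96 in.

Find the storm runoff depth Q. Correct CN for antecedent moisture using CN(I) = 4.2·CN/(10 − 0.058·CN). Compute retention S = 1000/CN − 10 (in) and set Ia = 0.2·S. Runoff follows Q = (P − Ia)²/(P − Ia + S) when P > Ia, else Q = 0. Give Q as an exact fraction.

Q = 44458144201/21675264975 in ≈ 2.051 in

Dry (AMC I): CN(I) = 4.2·69/(10 − 0.058·69) = (1449/5)/(2999/500) = 144900/2999 ≈ 48.316
S = 1000/(144900/2999) − 10 = 15500/1449 in ≈ 10.697 in
Ia = 0.2S: 0.2·10.697 = 2.139 in (exactly 3100/1449)
P − Ia = 7.960 − 2.139 = 210851/36225 ≈ 5.821 in (> 0, runoff occurs)
Q = (210851/36225)²/((210851/36225) + 15500/1449) = (44458144201/1312250625)/(598351/36225) = 44458144201/21675264975 in ≈ 2.051 in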